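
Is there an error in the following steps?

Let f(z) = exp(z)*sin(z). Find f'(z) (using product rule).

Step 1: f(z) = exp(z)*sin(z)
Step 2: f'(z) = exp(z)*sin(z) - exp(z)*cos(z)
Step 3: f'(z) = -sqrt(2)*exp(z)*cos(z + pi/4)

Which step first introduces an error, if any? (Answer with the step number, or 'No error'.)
Step 2

Step 2 is incorrect due to a sign flip.
The step shows: exp(z)*sin(z) - exp(z)*cos(z)
The correct value should be: exp(z)*sin(z) + exp(z)*cos(z)

Explanation: The sign of one term was flipped: the term exp(z)*cos(z) was incorrectly written as -exp(z)*cos(z)
The later steps are derived from this incorrect expression, so the error originates in Step 2.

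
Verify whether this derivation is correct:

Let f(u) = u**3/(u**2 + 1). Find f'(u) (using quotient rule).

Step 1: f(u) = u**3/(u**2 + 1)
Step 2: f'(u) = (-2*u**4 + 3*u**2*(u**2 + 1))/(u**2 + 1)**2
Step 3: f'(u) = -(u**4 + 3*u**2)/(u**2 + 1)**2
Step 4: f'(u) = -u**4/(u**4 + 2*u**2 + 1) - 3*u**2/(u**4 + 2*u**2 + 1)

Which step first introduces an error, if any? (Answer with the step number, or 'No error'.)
Step 3

Step 3 is incorrect due to a sign flip.
The step shows: -(u**4 + 3*u**2)/(u**2 + 1)**2
The correct value should be: (u**4 + 3*u**2)/(u**2 + 1)**2

Explanation: The sign of the whole expression was flipped: the term (u**4 + 3*u**2)/(u**2 + 1)**2 was incorrectly written as -(u**4 + 3*u**2)/(u**2 + 1)**2
The later steps are derived from this incorrect expression, so the error originates in Step 3.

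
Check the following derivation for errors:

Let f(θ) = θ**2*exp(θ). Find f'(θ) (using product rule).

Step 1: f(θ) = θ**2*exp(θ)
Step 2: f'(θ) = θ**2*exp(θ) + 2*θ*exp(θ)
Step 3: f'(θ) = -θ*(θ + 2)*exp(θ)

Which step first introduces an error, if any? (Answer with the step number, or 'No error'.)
Step 3

Step 3 is incorrect due to a sign flip.
The step shows: -θ*(θ + 2)*exp(θ)
The correct value should be: θ*(θ + 2)*exp(θ)

Explanation: The sign of the whole expression was flipped: the term θ*(θ + 2)*exp(θ) was incorrectly written as -θ*(θ + 2)*exp(θ)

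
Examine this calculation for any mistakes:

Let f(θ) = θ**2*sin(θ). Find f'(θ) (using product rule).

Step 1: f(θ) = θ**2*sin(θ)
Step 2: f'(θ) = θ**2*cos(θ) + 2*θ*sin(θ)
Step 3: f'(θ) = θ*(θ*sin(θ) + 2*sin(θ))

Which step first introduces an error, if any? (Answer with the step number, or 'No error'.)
Step 3

Step 3 is incorrect due to a wrong trig function.
The step shows: θ*(θ*sin(θ) + 2*sin(θ))
The correct value should be: θ*(θ*cos(θ) + 2*sin(θ))

Explanation: cos(θ) was incorrectly written as sin(θ): the term θ*(θ*cos(θ) + 2*sin(θ)) was incorrectly written as θ*(θ*sin(θ) + 2*sin(θ))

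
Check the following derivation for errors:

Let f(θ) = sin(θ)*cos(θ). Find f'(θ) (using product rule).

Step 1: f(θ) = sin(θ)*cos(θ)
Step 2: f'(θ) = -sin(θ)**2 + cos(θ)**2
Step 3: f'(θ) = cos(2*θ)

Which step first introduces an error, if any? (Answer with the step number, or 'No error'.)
No error

All steps in this derivation are correct.
The final answer f'(θ) = cos(2*θ) is valid.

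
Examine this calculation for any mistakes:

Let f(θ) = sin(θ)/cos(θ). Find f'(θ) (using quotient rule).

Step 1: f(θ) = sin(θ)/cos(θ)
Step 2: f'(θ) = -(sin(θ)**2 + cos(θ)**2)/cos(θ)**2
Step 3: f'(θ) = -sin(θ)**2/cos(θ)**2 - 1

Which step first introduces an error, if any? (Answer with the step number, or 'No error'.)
Step 2

Step 2 is incorrect due to a sign flip.
The step shows: -(sin(θ)**2 + cos(θ)**2)/cos(θ)**2
The correct value should be: (sin(θ)**2 + cos(θ)**2)/cos(θ)**2

Explanation: The sign of the whole expression was flipped: the term (sin(θ)**2 + cos(θ)**2)/cos(θ)**2 was incorrectly written as -(sin(θ)**2 + cos(θ)**2)/cos(θ)**2
The later steps are derived from this incorrect expression, so the error originates in Step 2.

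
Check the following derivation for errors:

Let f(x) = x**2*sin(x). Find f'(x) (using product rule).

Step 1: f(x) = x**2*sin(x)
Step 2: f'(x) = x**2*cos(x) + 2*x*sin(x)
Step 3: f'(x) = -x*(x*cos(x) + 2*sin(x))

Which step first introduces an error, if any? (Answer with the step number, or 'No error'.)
Step 3

Step 3 is incorrect due to a sign flip.
The step shows: -x*(x*cos(x) + 2*sin(x))
The correct value should be: x*(x*cos(x) + 2*sin(x))

Explanation: The sign of the whole expression was flipped: the term x*(x*cos(x) + 2*sin(x)) was incorrectly written as -x*(x*cos(x) + 2*sin(x))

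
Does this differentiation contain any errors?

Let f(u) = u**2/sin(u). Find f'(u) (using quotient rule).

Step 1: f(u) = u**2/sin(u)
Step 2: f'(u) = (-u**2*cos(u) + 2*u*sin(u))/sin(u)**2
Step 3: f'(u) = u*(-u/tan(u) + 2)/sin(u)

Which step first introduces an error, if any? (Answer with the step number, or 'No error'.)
No error

All steps in this derivation are correct.
The final answer f'(u) = u*(-u/tan(u) + 2)/sin(u) is valid.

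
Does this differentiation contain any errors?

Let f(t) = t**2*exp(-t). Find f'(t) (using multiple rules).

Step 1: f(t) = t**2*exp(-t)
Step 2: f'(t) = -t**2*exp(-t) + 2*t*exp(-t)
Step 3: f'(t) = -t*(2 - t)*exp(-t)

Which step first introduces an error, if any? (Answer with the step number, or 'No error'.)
Step 3

Step 3 is incorrect due to a sign flip.
The step shows: -t*(2 - t)*exp(-t)
The correct value should be: t*(2 - t)*exp(-t)

Explanation: The sign of the whole expression was flipped: the term t*(2 - t)*exp(-t) was incorrectly written as -t*(2 - t)*exp(-t)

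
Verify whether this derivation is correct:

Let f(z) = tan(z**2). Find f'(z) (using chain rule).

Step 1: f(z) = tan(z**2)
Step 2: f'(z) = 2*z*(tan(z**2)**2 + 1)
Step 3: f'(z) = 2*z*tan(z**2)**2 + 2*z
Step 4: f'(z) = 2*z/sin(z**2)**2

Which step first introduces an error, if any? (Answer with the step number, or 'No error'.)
Step 4

Step 4 is incorrect due to a wrong trig function.
The step shows: 2*z/sin(z**2)**2
The correct value should be: 2*z/cos(z**2)**2

Explanation: cos(z**2) was incorrectly written as sin(z**2): the term 2*z/cos(z**2)**2 was incorrectly written as 2*z/sin(z**2)**2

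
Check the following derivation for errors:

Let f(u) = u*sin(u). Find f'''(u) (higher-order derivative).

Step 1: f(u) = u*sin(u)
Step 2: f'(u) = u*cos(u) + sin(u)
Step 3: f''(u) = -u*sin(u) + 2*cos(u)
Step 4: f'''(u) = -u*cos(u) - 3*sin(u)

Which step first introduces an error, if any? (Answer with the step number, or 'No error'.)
No error

All steps in this derivation are correct.
The final answer f'''(u) = -u*cos(u) - 3*sin(u) is valid.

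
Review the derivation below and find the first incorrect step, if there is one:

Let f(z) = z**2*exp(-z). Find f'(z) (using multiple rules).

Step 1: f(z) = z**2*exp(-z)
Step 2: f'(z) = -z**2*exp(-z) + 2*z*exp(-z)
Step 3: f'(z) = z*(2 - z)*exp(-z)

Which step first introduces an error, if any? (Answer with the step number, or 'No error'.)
No error

All steps in this derivation are correct.
The final answer f'(z) = z*(2 - z)*exp(-z) is valid.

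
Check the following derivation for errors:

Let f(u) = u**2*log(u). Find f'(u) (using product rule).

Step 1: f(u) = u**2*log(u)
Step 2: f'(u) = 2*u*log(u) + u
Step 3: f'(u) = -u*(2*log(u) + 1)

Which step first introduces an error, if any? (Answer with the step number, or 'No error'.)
Step 3

Step 3 is incorrect due to a sign flip.
The step shows: -u*(2*log(u) + 1)
The correct value should be: u*(2*log(u) + 1)

Explanation: The sign of the whole expression was flipped: the term u*(2*log(u) + 1) was incorrectly written as -u*(2*log(u) + 1)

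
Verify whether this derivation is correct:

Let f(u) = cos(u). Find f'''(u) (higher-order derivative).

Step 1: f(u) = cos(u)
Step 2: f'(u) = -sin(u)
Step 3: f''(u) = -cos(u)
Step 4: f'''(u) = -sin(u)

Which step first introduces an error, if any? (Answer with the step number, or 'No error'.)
Step 4

Step 4 is incorrect due to a sign flip.
The step shows: -sin(u)
The correct value should be: sin(u)

Explanation: The sign of the whole expression was flipped: the term sin(u) was incorrectly written as -sin(u)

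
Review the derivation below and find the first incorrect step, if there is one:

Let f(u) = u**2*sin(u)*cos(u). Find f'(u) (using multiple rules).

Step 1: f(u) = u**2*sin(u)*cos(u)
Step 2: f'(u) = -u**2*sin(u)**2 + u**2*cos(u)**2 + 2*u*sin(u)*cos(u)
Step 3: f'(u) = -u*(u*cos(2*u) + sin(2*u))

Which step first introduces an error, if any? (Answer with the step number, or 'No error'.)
Step 3

Step 3 is incorrect due to a sign flip.
The step shows: -u*(u*cos(2*u) + sin(2*u))
The correct value should be: u*(u*cos(2*u) + sin(2*u))

Explanation: The sign of the whole expression was flipped: the term u*(u*cos(2*u) + sin(2*u)) was incorrectly written as -u*(u*cos(2*u) + sin(2*u))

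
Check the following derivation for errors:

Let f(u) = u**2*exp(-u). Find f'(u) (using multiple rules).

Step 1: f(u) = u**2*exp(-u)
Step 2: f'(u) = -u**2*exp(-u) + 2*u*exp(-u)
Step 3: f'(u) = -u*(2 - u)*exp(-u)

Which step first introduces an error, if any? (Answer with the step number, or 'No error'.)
Step 3

Step 3 is incorrect due to a sign flip.
The step shows: -u*(2 - u)*exp(-u)
The correct value should be: u*(2 - u)*exp(-u)

Explanation: The sign of the whole expression was flipped: the term u*(2 - u)*exp(-u) was incorrectly written as -u*(2 - u)*exp(-u)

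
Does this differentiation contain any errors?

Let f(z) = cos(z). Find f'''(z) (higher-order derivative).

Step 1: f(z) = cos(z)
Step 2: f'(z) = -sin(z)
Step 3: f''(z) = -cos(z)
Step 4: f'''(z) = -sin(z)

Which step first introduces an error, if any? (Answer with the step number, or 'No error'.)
Step 4

Step 4 is incorrect due to a sign flip.
The step shows: -sin(z)
The correct value should be: sin(z)

Explanation: The sign of the whole expression was flipped: the term sin(z) was incorrectly written as -sin(z)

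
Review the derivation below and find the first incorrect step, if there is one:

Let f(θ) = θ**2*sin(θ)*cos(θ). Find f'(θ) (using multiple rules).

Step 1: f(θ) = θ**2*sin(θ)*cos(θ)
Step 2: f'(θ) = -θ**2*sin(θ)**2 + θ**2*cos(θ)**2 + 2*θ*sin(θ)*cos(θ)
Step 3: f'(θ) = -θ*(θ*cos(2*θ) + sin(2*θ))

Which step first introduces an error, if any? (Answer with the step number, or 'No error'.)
Step 3

Step 3 is incorrect due to a sign flip.
The step shows: -θ*(θ*cos(2*θ) + sin(2*θ))
The correct value should be: θ*(θ*cos(2*θ) + sin(2*θ))

Explanation: The sign of the whole expression was flipped: the term θ*(θ*cos(2*θ) + sin(2*θ)) was incorrectly written as -θ*(θ*cos(2*θ) + sin(2*θ))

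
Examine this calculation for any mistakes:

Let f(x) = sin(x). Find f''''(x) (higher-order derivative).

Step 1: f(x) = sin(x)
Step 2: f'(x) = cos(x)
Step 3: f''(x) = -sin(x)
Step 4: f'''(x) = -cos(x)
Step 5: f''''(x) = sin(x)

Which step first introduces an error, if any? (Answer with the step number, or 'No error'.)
No error

All steps in this derivation are correct.
The final answer f''''(x) = sin(x) is valid.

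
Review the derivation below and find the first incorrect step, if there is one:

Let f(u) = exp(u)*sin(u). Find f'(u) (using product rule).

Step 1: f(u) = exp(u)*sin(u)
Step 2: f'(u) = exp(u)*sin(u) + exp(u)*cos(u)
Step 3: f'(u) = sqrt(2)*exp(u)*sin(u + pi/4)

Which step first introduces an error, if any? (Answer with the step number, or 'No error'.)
No error

All steps in this derivation are correct.
The final answer f'(u) = sqrt(2)*exp(u)*sin(u + pi/4) is valid.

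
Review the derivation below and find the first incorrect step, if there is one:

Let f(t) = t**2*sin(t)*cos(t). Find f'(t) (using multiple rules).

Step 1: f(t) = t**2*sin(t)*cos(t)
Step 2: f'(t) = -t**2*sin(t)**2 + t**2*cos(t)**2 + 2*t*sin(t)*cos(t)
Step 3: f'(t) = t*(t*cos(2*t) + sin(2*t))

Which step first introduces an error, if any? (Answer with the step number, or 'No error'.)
No error

All steps in this derivation are correct.
The final answer f'(t) = t*(t*cos(2*t) + sin(2*t)) is valid.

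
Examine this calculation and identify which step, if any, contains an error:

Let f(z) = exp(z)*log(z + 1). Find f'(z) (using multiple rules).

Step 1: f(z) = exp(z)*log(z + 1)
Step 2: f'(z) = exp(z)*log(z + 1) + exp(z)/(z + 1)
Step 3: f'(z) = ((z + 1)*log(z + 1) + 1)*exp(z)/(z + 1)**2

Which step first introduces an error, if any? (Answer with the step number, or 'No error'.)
Step 3

Step 3 is incorrect due to a wrong exponent.
The step shows: ((z + 1)*log(z + 1) + 1)*exp(z)/(z + 1)**2
The correct value should be: ((z + 1)*log(z + 1) + 1)*exp(z)/(z + 1)

Explanation: The exponent -1 on z + 1 was incorrectly written as -2: the term ((z + 1)*log(z + 1) + 1)*exp(z)/(z + 1) was incorrectly written as ((z + 1)*log(z + 1) + 1)*exp(z)/(z + 1)**2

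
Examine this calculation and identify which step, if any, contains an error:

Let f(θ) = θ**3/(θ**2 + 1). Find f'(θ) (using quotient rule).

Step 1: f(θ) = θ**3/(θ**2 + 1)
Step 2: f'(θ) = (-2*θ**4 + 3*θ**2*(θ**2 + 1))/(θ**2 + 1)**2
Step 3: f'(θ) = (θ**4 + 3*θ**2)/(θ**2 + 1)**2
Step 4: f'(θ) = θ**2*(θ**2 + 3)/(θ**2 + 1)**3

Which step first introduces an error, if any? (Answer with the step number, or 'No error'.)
Step 4

Step 4 is incorrect due to a wrong exponent.
The step shows: θ**2*(θ**2 + 3)/(θ**2 + 1)**3
The correct value should be: θ**2*(θ**2 + 3)/(θ**2 + 1)**2

Explanation: The exponent -2 on θ**2 + 1 was incorrectly written as -3: the term θ**2*(θ**2 + 3)/(θ**2 + 1)**2 was incorrectly written as θ**2*(θ**2 + 3)/(θ**2 + 1)**3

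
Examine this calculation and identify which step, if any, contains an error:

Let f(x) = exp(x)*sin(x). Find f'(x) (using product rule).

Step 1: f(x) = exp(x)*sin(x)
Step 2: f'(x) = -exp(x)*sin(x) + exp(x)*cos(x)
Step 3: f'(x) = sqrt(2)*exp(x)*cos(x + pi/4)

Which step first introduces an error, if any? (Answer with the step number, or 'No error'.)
Step 2

Step 2 is incorrect due to a sign flip.
The step shows: -exp(x)*sin(x) + exp(x)*cos(x)
The correct value should be: exp(x)*sin(x) + exp(x)*cos(x)

Explanation: The sign of one term was flipped: the term exp(x)*sin(x) was incorrectly written as -exp(x)*sin(x)
The later steps are derived from this incorrect expression, so the error originates in Step 2.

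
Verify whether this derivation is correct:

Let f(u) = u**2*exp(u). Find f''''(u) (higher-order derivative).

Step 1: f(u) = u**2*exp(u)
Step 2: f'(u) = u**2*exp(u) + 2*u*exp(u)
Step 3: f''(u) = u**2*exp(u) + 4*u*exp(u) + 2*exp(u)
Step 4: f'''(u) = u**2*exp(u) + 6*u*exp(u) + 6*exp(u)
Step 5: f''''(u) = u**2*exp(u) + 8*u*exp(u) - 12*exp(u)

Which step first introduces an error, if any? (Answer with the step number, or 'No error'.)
Step 5

Step 5 is incorrect due to a sign flip.
The step shows: u**2*exp(u) + 8*u*exp(u) - 12*exp(u)
The correct value should be: u**2*exp(u) + 8*u*exp(u) + 12*exp(u)

Explanation: The sign of one term was flipped: the term 12*exp(u) was incorrectly written as -12*exp(u)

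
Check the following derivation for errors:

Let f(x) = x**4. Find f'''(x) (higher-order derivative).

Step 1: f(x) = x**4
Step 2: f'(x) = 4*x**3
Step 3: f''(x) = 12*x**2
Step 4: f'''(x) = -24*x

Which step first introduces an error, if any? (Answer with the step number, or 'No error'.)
Step 4

Step 4 is incorrect due to a sign flip.
The step shows: -24*x
The correct value should be: 24*x

Explanation: The sign of the whole expression was flipped: the term 24*x was incorrectly written as -24*x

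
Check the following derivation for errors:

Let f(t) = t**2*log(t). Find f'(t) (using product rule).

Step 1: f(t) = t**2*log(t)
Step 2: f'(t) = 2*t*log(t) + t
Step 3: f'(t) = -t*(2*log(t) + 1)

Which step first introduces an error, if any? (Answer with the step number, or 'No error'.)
Step 3

Step 3 is incorrect due to a sign flip.
The step shows: -t*(2*log(t) + 1)
The correct value should be: t*(2*log(t) + 1)

Explanation: The sign of the whole expression was flipped: the term t*(2*log(t) + 1) was incorrectly written as -t*(2*log(t) + 1)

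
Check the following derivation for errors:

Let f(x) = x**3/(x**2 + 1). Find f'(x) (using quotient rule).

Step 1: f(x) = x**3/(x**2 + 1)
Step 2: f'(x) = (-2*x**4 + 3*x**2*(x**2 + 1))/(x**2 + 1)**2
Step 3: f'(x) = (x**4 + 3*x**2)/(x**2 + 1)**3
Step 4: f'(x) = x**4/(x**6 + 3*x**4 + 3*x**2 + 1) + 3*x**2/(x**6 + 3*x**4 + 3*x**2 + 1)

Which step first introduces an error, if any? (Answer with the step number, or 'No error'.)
Step 3

Step 3 is incorrect due to a wrong exponent.
The step shows: (x**4 + 3*x**2)/(x**2 + 1)**3
The correct value should be: (x**4 + 3*x**2)/(x**2 + 1)**2

Explanation: The exponent -2 on x**2 + 1 was incorrectly written as -3: the term (x**4 + 3*x**2)/(x**2 + 1)**2 was incorrectly written as (x**4 + 3*x**2)/(x**2 + 1)**3
The later steps are derived from this incorrect expression, so the error originates in Step 3.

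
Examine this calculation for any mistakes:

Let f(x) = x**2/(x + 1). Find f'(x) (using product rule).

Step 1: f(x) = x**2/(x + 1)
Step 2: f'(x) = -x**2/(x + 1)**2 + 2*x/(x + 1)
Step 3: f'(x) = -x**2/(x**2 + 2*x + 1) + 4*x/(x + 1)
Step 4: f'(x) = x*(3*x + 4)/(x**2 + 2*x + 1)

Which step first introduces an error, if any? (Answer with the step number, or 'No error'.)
Step 3

Step 3 is incorrect due to a wrong coefficient.
The step shows: -x**2/(x**2 + 2*x + 1) + 4*x/(x + 1)
The correct value should be: -x**2/(x**2 + 2*x + 1) + 2*x/(x + 1)

Explanation: The coefficient 2 was incorrectly written as 4: the term 2*x/(x + 1) was incorrectly written as 4*x/(x + 1)
The later steps are derived from this incorrect expression, so the error originates in Step 3.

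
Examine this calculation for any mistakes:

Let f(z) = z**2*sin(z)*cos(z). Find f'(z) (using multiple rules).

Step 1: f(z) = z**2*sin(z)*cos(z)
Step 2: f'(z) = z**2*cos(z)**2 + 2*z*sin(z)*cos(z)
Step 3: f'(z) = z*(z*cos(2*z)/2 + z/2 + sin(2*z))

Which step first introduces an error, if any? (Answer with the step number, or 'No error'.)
Step 2

Step 2 is incorrect due to a dropped term.
The step shows: z**2*cos(z)**2 + 2*z*sin(z)*cos(z)
The correct value should be: -z**2*sin(z)**2 + z**2*cos(z)**2 + 2*z*sin(z)*cos(z)

Explanation: A term was dropped: the term -z**2*sin(z)**2 was incorrectly omitted
The later steps are derived from this incorrect expression, so the error originates in Step 2.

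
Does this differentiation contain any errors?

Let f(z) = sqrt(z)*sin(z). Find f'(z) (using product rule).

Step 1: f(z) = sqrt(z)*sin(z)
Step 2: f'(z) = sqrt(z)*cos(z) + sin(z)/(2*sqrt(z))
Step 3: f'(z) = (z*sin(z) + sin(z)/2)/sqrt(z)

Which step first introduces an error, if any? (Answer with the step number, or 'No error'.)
Step 3

Step 3 is incorrect due to a wrong trig function.
The step shows: (z*sin(z) + sin(z)/2)/sqrt(z)
The correct value should be: (z*cos(z) + sin(z)/2)/sqrt(z)

Explanation: cos(z) was incorrectly written as sin(z): the term (z*cos(z) + sin(z)/2)/sqrt(z) was incorrectly written as (z*sin(z) + sin(z)/2)/sqrt(z)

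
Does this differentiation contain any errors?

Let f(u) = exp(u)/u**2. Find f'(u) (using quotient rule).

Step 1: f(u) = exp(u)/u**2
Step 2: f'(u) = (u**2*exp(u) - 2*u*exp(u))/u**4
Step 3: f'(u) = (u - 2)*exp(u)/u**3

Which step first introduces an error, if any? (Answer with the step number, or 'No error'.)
No error

All steps in this derivation are correct.
The final answer f'(u) = (u - 2)*exp(u)/u**3 is valid.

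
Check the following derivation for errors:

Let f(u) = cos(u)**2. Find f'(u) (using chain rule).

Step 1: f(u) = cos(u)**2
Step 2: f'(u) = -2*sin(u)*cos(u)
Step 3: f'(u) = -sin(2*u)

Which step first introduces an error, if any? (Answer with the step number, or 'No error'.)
No error

All steps in this derivation are correct.
The final answer f'(u) = -sin(2*u) is valid.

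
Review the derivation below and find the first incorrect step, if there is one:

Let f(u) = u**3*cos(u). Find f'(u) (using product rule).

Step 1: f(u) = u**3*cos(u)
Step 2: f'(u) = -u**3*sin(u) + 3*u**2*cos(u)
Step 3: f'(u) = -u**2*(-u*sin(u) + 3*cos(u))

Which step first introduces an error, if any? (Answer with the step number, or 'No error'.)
Step 3

Step 3 is incorrect due to a sign flip.
The step shows: -u**2*(-u*sin(u) + 3*cos(u))
The correct value should be: u**2*(-u*sin(u) + 3*cos(u))

Explanation: The sign of the whole expression was flipped: the term u**2*(-u*sin(u) + 3*cos(u)) was incorrectly written as -u**2*(-u*sin(u) + 3*cos(u))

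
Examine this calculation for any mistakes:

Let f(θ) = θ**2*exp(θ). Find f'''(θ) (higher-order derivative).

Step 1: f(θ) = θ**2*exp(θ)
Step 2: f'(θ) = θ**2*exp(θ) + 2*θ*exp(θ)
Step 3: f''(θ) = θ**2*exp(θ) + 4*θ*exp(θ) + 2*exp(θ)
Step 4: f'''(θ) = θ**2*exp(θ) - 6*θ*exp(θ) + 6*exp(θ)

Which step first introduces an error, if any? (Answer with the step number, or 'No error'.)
Step 4

Step 4 is incorrect due to a sign flip.
The step shows: θ**2*exp(θ) - 6*θ*exp(θ) + 6*exp(θ)
The correct value should be: θ**2*exp(θ) + 6*θ*exp(θ) + 6*exp(θ)

Explanation: The sign of one term was flipped: the term 6*θ*exp(θ) was incorrectly written as -6*θ*exp(θ)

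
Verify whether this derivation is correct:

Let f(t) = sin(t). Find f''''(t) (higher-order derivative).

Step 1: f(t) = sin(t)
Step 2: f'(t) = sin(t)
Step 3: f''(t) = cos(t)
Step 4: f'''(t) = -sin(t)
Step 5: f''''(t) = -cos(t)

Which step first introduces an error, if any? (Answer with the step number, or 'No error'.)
Step 2

Step 2 is incorrect due to a wrong trig function.
The step shows: sin(t)
The correct value should be: cos(t)

Explanation: cos(t) was incorrectly written as sin(t): the term cos(t) was incorrectly written as sin(t)
The later steps are derived from this incorrect expression, so the error originates in Step 2.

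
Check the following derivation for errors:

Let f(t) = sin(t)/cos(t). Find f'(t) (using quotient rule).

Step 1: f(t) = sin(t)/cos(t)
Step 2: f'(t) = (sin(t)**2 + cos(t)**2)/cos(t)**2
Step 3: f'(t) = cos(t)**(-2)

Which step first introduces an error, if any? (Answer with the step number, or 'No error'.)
No error

All steps in this derivation are correct.
The final answer f'(t) = cos(t)**(-2) is valid.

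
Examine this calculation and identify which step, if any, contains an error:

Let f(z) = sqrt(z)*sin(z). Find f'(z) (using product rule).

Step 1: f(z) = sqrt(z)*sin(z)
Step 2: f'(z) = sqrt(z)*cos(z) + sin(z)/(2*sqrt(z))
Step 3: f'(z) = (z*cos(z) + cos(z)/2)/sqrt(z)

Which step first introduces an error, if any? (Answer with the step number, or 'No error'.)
Step 3

Step 3 is incorrect due to a wrong trig function.
The step shows: (z*cos(z) + cos(z)/2)/sqrt(z)
The correct value should be: (z*cos(z) + sin(z)/2)/sqrt(z)

Explanation: sin(z) was incorrectly written as cos(z): the term (z*cos(z) + sin(z)/2)/sqrt(z) was incorrectly written as (z*cos(z) + cos(z)/2)/sqrt(z)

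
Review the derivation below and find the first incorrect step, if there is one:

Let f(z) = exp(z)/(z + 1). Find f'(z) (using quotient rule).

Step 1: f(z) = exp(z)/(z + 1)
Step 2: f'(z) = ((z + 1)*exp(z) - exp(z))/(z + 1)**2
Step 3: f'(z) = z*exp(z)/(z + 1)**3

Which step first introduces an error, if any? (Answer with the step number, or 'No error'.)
Step 3

Step 3 is incorrect due to a wrong exponent.
The step shows: z*exp(z)/(z + 1)**3
The correct value should be: z*exp(z)/(z + 1)**2

Explanation: The exponent -2 on z + 1 was incorrectly written as -3: the term z*exp(z)/(z + 1)**2 was incorrectly written as z*exp(z)/(z + 1)**3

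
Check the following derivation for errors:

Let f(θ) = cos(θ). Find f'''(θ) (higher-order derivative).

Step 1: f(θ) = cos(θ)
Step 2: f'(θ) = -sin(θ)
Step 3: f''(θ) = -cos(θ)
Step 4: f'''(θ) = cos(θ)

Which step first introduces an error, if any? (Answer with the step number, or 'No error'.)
Step 4

Step 4 is incorrect due to a wrong trig function.
The step shows: cos(θ)
The correct value should be: sin(θ)

Explanation: sin(θ) was incorrectly written as cos(θ): the term sin(θ) was incorrectly written as cos(θ)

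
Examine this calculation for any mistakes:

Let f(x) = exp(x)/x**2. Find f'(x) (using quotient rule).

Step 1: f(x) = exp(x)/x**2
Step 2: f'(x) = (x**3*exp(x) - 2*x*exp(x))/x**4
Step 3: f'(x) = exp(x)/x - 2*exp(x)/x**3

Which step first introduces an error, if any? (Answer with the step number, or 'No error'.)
Step 2

Step 2 is incorrect due to a wrong exponent.
The step shows: (x**3*exp(x) - 2*x*exp(x))/x**4
The correct value should be: (x**2*exp(x) - 2*x*exp(x))/x**4

Explanation: The exponent 2 on x was incorrectly written as 3: the term (x**2*exp(x) - 2*x*exp(x))/x**4 was incorrectly written as (x**3*exp(x) - 2*x*exp(x))/x**4
The later steps are derived from this incorrect expression, so the error originates in Step 2.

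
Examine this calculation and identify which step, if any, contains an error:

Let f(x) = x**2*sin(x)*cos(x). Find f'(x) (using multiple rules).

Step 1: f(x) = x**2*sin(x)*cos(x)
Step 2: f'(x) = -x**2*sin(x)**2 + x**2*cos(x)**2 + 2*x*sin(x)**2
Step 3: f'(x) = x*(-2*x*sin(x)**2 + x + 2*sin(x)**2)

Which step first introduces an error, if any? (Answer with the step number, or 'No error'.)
Step 2

Step 2 is incorrect due to a wrong trig function.
The step shows: -x**2*sin(x)**2 + x**2*cos(x)**2 + 2*x*sin(x)**2
The correct value should be: -x**2*sin(x)**2 + x**2*cos(x)**2 + 2*x*sin(x)*cos(x)

Explanation: cos(x) was incorrectly written as sin(x): the term 2*x*sin(x)*cos(x) was incorrectly written as 2*x*sin(x)**2
The later steps are derived from this incorrect expression, so the error originates in Step 2.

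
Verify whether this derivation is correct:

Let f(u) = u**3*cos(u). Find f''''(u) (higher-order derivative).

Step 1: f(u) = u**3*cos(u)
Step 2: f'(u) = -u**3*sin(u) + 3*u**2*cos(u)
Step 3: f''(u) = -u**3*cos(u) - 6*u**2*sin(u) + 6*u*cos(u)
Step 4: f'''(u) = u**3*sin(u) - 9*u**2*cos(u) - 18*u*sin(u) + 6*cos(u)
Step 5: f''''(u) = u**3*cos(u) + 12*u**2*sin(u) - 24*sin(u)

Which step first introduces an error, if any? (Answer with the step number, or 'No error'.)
Step 5

Step 5 is incorrect due to a dropped term.
The step shows: u**3*cos(u) + 12*u**2*sin(u) - 24*sin(u)
The correct value should be: u**3*cos(u) + 12*u**2*sin(u) - 36*u*cos(u) - 24*sin(u)

Explanation: A term was dropped: the term -36*u*cos(u) was incorrectly omitted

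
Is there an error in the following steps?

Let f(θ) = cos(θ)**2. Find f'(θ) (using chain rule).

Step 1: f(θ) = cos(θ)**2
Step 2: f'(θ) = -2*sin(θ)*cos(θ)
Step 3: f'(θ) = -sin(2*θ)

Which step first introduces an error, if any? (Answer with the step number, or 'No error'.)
No error

All steps in this derivation are correct.
The final answer f'(θ) = -sin(2*θ) is valid.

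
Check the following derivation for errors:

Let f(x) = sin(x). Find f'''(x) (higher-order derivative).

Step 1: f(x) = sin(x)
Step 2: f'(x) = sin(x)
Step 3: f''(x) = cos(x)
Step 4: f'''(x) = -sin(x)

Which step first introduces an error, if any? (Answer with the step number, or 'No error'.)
Step 2

Step 2 is incorrect due to a wrong trig function.
The step shows: sin(x)
The correct value should be: cos(x)

Explanation: cos(x) was incorrectly written as sin(x): the term cos(x) was incorrectly written as sin(x)
The later steps are derived from this incorrect expression, so the error originates in Step 2.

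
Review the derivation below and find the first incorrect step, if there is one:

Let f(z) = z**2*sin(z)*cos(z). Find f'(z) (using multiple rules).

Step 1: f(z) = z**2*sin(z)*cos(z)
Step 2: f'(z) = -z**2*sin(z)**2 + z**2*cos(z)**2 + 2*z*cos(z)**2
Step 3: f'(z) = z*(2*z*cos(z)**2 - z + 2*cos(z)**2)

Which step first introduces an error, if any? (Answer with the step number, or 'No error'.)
Step 2

Step 2 is incorrect due to a wrong trig function.
The step shows: -z**2*sin(z)**2 + z**2*cos(z)**2 + 2*z*cos(z)**2
The correct value should be: -z**2*sin(z)**2 + z**2*cos(z)**2 + 2*z*sin(z)*cos(z)

Explanation: sin(z) was incorrectly written as cos(z): the term 2*z*sin(z)*cos(z) was incorrectly written as 2*z*cos(z)**2
The later steps are derived from this incorrect expression, so the error originates in Step 2.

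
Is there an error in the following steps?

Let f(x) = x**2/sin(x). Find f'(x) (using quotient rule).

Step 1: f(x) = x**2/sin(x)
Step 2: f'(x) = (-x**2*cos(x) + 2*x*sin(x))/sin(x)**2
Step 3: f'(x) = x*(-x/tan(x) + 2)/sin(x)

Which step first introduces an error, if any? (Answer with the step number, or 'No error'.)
No error

All steps in this derivation are correct.
The final answer f'(x) = x*(-x/tan(x) + 2)/sin(x) is valid.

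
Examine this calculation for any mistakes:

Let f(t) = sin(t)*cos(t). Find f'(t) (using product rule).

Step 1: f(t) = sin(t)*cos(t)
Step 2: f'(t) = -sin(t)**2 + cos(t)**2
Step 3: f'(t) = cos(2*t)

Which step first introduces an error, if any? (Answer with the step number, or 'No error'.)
No error

All steps in this derivation are correct.
The final answer f'(t) = cos(2*t) is valid.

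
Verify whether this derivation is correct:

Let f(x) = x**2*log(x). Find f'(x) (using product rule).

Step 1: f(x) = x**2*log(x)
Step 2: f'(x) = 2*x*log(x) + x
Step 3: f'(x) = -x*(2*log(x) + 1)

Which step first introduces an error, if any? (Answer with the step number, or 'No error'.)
Step 3

Step 3 is incorrect due to a sign flip.
The step shows: -x*(2*log(x) + 1)
The correct value should be: x*(2*log(x) + 1)

Explanation: The sign of the whole expression was flipped: the term x*(2*log(x) + 1) was incorrectly written as -x*(2*log(x) + 1)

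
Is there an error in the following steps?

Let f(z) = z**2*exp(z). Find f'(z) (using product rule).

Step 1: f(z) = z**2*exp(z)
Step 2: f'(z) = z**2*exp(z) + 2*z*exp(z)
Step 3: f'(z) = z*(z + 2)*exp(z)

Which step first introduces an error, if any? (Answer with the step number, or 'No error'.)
No error

All steps in this derivation are correct.
The final answer f'(z) = z*(z + 2)*exp(z) is valid.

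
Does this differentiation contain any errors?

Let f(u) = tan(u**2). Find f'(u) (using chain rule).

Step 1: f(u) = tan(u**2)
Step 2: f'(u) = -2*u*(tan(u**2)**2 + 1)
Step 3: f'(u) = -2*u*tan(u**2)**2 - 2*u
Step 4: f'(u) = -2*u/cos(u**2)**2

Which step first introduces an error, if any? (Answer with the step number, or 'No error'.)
Step 2

Step 2 is incorrect due to a sign flip.
The step shows: -2*u*(tan(u**2)**2 + 1)
The correct value should be: 2*u*(tan(u**2)**2 + 1)

Explanation: The sign of the whole expression was flipped: the term 2*u*(tan(u**2)**2 + 1) was incorrectly written as -2*u*(tan(u**2)**2 + 1)
The later steps are derived from this incorrect expression, so the error originates in Step 2.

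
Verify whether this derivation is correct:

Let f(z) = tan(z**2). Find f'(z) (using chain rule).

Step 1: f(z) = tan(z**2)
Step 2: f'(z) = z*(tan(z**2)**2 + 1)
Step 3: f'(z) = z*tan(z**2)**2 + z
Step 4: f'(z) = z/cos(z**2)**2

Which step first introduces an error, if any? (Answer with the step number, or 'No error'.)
Step 2

Step 2 is incorrect due to a wrong coefficient.
The step shows: z*(tan(z**2)**2 + 1)
The correct value should be: 2*z*(tan(z**2)**2 + 1)

Explanation: The coefficient 2 was incorrectly written as 1: the term 2*z*(tan(z**2)**2 + 1) was incorrectly written as z*(tan(z**2)**2 + 1)
The later steps are derived from this incorrect expression, so the error originates in Step 2.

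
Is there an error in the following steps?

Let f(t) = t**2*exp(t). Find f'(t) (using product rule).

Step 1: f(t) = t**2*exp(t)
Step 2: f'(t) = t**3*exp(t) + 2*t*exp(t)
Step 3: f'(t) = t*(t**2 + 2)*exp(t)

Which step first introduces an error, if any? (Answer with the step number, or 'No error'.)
Step 2

Step 2 is incorrect due to a wrong exponent.
The step shows: t**3*exp(t) + 2*t*exp(t)
The correct value should be: t**2*exp(t) + 2*t*exp(t)

Explanation: The exponent 2 on t was incorrectly written as 3: the term t**2*exp(t) was incorrectly written as t**3*exp(t)
The later steps are derived from this incorrect expression, so the error originates in Step 2.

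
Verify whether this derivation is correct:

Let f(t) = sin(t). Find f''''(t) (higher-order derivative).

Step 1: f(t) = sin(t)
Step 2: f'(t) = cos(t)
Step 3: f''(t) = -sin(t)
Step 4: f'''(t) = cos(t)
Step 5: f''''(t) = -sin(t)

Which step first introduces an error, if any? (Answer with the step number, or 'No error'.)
Step 4

Step 4 is incorrect due to a sign flip.
The step shows: cos(t)
The correct value should be: -cos(t)

Explanation: The sign of the whole expression was flipped: the term -cos(t) was incorrectly written as cos(t)
The later steps are derived from this incorrect expression, so the error originates in Step 4.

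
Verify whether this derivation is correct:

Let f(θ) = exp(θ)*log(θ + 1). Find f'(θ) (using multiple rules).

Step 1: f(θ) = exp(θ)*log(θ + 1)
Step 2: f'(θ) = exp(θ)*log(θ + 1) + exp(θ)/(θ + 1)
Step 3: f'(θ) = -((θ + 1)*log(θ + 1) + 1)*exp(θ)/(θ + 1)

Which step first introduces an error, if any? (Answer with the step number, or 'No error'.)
Step 3

Step 3 is incorrect due to a sign flip.
The step shows: -((θ + 1)*log(θ + 1) + 1)*exp(θ)/(θ + 1)
The correct value should be: ((θ + 1)*log(θ + 1) + 1)*exp(θ)/(θ + 1)

Explanation: The sign of the whole expression was flipped: the term ((θ + 1)*log(θ + 1) + 1)*exp(θ)/(θ + 1) was incorrectly written as -((θ + 1)*log(θ + 1) + 1)*exp(θ)/(θ + 1)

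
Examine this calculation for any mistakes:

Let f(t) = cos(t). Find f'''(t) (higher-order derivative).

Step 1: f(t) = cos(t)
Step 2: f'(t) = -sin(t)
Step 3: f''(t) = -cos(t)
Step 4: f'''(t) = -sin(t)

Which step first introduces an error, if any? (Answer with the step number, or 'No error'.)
Step 4

Step 4 is incorrect due to a sign flip.
The step shows: -sin(t)
The correct value should be: sin(t)

Explanation: The sign of the whole expression was flipped: the term sin(t) was incorrectly written as -sin(t)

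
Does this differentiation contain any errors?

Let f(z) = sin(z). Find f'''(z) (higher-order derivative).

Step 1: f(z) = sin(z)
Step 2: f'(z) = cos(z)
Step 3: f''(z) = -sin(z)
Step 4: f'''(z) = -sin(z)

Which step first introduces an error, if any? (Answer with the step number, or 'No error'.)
Step 4

Step 4 is incorrect due to a wrong trig function.
The step shows: -sin(z)
The correct value should be: -cos(z)

Explanation: cos(z) was incorrectly written as sin(z): the term -cos(z) was incorrectly written as -sin(z)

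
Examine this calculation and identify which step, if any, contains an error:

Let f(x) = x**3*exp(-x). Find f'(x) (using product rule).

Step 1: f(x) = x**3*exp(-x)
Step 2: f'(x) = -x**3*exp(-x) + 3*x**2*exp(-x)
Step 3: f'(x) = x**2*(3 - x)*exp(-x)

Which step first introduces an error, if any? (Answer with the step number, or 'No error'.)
No error

All steps in this derivation are correct.
The final answer f'(x) = x**2*(3 - x)*exp(-x) is valid.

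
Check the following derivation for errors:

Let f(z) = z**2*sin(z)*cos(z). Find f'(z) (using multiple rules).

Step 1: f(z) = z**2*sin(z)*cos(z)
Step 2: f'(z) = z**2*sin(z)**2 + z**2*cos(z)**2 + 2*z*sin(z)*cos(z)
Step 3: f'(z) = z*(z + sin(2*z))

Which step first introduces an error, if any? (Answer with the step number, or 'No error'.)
Step 2

Step 2 is incorrect due to a sign flip.
The step shows: z**2*sin(z)**2 + z**2*cos(z)**2 + 2*z*sin(z)*cos(z)
The correct value should be: -z**2*sin(z)**2 + z**2*cos(z)**2 + 2*z*sin(z)*cos(z)

Explanation: The sign of one term was flipped: the term -z**2*sin(z)**2 was incorrectly written as z**2*sin(z)**2
The later steps are derived from this incorrect expression, so the error originates in Step 2.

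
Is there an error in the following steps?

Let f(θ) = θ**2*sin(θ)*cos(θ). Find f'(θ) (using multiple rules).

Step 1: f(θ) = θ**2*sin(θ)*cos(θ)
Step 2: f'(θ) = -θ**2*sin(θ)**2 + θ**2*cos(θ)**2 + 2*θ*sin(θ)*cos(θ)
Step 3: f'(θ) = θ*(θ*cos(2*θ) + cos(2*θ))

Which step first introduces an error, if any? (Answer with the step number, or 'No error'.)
Step 3

Step 3 is incorrect due to a wrong trig function.
The step shows: θ*(θ*cos(2*θ) + cos(2*θ))
The correct value should be: θ*(θ*cos(2*θ) + sin(2*θ))

Explanation: sin(2*θ) was incorrectly written as cos(2*θ): the term θ*(θ*cos(2*θ) + sin(2*θ)) was incorrectly written as θ*(θ*cos(2*θ) + cos(2*θ))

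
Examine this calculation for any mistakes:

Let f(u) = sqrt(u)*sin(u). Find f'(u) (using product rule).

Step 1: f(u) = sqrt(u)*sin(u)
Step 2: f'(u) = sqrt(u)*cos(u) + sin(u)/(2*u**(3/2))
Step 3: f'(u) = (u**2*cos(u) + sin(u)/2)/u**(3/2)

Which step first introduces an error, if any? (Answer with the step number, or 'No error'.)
Step 2

Step 2 is incorrect due to a wrong exponent.
The step shows: sqrt(u)*cos(u) + sin(u)/(2*u**(3/2))
The correct value should be: sqrt(u)*cos(u) + sin(u)/(2*sqrt(u))

Explanation: The exponent -1/2 on u was incorrectly written as -3/2: the term sin(u)/(2*sqrt(u)) was incorrectly written as sin(u)/(2*u**(3/2))
The later steps are derived from this incorrect expression, so the error originates in Step 2.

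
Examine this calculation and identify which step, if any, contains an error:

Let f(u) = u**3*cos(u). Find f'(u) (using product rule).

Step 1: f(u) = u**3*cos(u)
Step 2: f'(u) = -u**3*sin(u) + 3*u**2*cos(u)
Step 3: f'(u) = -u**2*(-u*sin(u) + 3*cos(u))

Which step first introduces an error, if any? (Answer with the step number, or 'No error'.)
Step 3

Step 3 is incorrect due to a sign flip.
The step shows: -u**2*(-u*sin(u) + 3*cos(u))
The correct value should be: u**2*(-u*sin(u) + 3*cos(u))

Explanation: The sign of the whole expression was flipped: the term u**2*(-u*sin(u) + 3*cos(u)) was incorrectly written as -u**2*(-u*sin(u) + 3*cos(u))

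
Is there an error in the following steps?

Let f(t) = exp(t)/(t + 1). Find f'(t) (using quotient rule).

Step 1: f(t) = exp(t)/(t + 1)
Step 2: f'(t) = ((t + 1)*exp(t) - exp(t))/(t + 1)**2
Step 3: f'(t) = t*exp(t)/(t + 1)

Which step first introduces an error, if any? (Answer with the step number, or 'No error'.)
Step 3

Step 3 is incorrect due to a wrong exponent.
The step shows: t*exp(t)/(t + 1)
The correct value should be: t*exp(t)/(t + 1)**2

Explanation: The exponent -2 on t + 1 was incorrectly written as -1: the term t*exp(t)/(t + 1)**2 was incorrectly written as t*exp(t)/(t + 1)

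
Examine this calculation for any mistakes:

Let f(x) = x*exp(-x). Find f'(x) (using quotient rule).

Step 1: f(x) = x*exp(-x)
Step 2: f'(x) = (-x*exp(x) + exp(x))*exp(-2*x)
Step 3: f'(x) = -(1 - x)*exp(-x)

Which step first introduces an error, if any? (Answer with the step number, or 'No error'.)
Step 3

Step 3 is incorrect due to a sign flip.
The step shows: -(1 - x)*exp(-x)
The correct value should be: (1 - x)*exp(-x)

Explanation: The sign of the whole expression was flipped: the term (1 - x)*exp(-x) was incorrectly written as -(1 - x)*exp(-x)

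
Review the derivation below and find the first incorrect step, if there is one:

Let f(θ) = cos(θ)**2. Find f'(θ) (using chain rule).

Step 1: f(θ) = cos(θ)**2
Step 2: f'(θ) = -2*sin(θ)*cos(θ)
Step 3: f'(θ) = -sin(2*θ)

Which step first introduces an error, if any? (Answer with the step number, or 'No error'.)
No error

All steps in this derivation are correct.
The final answer f'(θ) = -sin(2*θ) is valid.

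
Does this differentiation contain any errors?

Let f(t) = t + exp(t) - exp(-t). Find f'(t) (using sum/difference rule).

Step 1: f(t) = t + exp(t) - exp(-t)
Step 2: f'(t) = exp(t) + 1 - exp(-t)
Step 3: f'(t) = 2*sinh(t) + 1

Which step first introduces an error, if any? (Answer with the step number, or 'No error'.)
Step 2

Step 2 is incorrect due to a sign flip.
The step shows: exp(t) + 1 - exp(-t)
The correct value should be: exp(t) + 1 + exp(-t)

Explanation: The sign of one term was flipped: the term exp(-t) was incorrectly written as -exp(-t)
The later steps are derived from this incorrect expression, so the error originates in Step 2.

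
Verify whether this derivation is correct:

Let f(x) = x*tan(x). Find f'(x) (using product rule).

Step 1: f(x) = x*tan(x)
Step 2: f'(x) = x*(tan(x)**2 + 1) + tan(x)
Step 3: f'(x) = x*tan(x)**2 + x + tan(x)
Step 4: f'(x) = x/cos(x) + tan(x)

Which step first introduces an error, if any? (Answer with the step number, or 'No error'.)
Step 4

Step 4 is incorrect due to a wrong exponent.
The step shows: x/cos(x) + tan(x)
The correct value should be: x/cos(x)**2 + tan(x)

Explanation: The exponent -2 on cos(x) was incorrectly written as -1: the term x/cos(x)**2 was incorrectly written as x/cos(x)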